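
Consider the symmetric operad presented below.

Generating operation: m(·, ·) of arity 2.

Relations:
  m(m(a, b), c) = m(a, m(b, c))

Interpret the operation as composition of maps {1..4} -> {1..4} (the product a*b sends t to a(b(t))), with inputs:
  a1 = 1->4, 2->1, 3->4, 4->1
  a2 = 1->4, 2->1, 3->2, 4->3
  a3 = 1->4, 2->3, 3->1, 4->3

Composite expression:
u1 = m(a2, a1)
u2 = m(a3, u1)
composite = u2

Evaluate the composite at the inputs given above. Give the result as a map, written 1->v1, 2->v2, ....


1->1, 2->3, 3->1, 4->3


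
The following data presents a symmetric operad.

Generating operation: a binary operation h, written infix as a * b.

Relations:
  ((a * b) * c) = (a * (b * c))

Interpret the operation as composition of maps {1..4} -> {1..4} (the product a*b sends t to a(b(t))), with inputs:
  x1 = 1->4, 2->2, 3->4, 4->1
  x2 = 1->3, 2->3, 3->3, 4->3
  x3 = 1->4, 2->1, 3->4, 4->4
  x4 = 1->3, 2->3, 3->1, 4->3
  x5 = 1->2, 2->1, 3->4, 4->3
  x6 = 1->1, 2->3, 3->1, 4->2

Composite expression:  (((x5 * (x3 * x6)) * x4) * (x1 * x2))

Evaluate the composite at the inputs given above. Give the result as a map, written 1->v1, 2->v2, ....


1->3, 2->3, 3->3, 4->3


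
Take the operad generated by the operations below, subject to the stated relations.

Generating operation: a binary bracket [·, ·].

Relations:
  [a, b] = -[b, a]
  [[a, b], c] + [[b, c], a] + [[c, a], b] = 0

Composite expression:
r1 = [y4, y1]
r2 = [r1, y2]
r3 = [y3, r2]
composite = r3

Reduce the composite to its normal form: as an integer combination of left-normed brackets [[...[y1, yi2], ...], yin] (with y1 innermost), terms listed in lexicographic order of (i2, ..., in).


[[[y1, y4], y2], y3]

A multilinear Lie element is pinned by y1-initial words (y1 innermost).
Composite bracket: [y3, [[y4, y1], y2]]
Applying ab - ba throughout gives 8 signed words (2^3 = 8).
The y1-initial words carry the normal form:
  the word y1y4y2y3 carries sign +1 and contributes +[[[y1, y4], y2], y3]


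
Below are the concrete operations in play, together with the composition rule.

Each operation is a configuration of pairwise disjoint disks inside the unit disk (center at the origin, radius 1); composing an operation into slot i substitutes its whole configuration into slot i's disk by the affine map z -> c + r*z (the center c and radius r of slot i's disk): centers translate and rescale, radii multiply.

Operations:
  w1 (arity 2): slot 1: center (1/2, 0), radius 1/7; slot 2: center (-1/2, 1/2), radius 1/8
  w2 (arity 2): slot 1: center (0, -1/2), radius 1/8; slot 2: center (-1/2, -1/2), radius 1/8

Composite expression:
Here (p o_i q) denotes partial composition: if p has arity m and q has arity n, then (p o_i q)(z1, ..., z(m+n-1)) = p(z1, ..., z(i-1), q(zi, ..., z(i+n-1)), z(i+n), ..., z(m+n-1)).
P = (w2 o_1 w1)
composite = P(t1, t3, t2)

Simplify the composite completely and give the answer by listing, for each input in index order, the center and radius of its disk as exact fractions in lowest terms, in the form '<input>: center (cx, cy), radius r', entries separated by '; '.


Follow each t-input down from w2: c' goes to c + r*c', radius to r*r'.
tracing t1 down its 2-map path: center (1/16, -1/2), radius 1/56
tracing t3 down its 2-map path: center (-1/16, -7/16), radius 1/64
tracing t2 down its 1-map path: center (-1/2, -1/2), radius 1/8

t1: center (1/16, -1/2), radius 1/56; t2: center (-1/2, -1/2), radius 1/8; t3: center (-1/16, -7/16), radius 1/64


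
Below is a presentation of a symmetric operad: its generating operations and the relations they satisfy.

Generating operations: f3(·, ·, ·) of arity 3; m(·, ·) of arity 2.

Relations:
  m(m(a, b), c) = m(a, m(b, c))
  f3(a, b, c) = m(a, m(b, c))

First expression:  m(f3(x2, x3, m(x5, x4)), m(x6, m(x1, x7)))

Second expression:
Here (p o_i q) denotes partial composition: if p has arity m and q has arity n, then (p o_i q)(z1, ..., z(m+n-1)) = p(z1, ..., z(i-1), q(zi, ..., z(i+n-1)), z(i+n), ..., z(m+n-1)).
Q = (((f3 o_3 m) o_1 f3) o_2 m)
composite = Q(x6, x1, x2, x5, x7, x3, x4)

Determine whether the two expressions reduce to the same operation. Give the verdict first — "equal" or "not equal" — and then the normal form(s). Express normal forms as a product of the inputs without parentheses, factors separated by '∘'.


not equal; the first gives x2 ∘ x3 ∘ x5 ∘ x4 ∘ x6 ∘ x1 ∘ x7 and the second x6 ∘ x1 ∘ x2 ∘ x5 ∘ x7 ∘ x3 ∘ x4

The first composite normalizes to x2 ∘ x3 ∘ x5 ∘ x4 ∘ x6 ∘ x1 ∘ x7
The second composite normalizes to x6 ∘ x1 ∘ x2 ∘ x5 ∘ x7 ∘ x3 ∘ x4
No match — not equal.


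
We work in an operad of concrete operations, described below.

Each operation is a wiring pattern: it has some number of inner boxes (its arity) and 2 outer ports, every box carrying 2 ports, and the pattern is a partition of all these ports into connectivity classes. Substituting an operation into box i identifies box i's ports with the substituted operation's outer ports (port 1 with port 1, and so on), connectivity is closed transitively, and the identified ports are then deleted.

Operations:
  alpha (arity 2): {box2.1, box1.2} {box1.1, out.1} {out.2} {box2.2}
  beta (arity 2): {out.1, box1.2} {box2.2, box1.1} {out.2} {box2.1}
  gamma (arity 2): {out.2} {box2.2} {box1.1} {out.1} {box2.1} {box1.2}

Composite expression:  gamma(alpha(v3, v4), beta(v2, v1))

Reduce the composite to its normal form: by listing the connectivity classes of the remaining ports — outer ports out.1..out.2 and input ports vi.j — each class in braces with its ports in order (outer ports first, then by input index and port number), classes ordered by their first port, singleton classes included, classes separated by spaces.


{out.1} {out.2} {v1.1} {v1.2, v2.1} {v2.2} {v3.1} {v3.2, v4.1} {v4.2}

Substituting into gamma glues patterns; closure does the rest.
stage alpha: inputs (v3, v4), connectivity {out.1, v3.1} {out.2} {v3.2, v4.1} {v4.2}, out.j its boundary
stage beta: inputs (v2, v1), connectivity {out.1, v2.2} {out.2} {v1.1} {v1.2, v2.1}, out.j its boundary
stage gamma: inputs (v3, v4, v2, v1), connectivity {out.1} {out.2} {v1.1} {v1.2, v2.1} {v2.2} {v3.1} {v3.2, v4.1} {v4.2}, out.j its boundary


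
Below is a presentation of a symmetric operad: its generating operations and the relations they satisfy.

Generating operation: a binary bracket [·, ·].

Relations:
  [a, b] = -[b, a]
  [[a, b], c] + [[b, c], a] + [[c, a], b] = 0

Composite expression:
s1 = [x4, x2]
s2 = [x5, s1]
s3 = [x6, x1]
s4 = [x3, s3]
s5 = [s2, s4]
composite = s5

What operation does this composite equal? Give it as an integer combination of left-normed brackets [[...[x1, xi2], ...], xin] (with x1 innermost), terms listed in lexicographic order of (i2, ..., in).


-[[[[[x1, x6], x3], x2], x4], x5] + [[[[[x1, x6], x3], x4], x2], x5] + [[[[[x1, x6], x3], x5], x2], x4] - [[[[[x1, x6], x3], x5], x4], x2]


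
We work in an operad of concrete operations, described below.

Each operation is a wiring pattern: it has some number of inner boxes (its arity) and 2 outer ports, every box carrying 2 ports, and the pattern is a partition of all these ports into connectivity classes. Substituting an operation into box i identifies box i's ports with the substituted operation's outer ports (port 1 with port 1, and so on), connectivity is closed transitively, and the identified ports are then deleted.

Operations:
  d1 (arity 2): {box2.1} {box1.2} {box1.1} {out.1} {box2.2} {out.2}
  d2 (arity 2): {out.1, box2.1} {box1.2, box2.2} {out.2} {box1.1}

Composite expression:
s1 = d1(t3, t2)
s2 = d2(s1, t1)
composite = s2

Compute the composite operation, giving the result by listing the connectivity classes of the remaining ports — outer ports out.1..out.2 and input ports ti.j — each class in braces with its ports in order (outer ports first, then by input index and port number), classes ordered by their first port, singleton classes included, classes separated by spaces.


Connectivity passes through glued d2-boundaries; trace each wire chain.
composing d1 on (t3, t2), with out.j its own outer ports: {out.1} {out.2} {t2.1} {t2.2} {t3.1} {t3.2}
composing d2 on (t3, t2, t1), with out.j its own outer ports: {out.1, t1.1} {out.2} {t1.2} {t2.1} {t2.2} {t3.1} {t3.2}

{out.1, t1.1} {out.2} {t1.2} {t2.1} {t2.2} {t3.1} {t3.2}


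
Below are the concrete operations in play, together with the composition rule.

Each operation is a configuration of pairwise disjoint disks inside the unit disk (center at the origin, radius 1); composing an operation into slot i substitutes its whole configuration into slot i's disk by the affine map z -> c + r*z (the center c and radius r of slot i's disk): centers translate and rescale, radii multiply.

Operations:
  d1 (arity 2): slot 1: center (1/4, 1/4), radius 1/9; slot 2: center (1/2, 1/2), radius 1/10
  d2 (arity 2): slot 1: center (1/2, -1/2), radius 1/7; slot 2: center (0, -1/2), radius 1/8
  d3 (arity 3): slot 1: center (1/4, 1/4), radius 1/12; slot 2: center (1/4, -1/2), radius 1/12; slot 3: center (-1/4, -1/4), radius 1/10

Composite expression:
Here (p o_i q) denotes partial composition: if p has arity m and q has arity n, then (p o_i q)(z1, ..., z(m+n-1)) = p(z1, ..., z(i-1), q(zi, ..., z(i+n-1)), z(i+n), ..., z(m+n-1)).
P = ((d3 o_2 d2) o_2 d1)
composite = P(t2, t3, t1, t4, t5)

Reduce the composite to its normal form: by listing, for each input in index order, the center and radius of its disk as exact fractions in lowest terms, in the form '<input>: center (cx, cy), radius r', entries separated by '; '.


t1: center (25/84, -15/28), radius 1/840; t2: center (1/4, 1/4), radius 1/12; t3: center (33/112, -181/336), radius 1/756; t4: center (1/4, -13/24), radius 1/96; t5: center (-1/4, -1/4), radius 1/10


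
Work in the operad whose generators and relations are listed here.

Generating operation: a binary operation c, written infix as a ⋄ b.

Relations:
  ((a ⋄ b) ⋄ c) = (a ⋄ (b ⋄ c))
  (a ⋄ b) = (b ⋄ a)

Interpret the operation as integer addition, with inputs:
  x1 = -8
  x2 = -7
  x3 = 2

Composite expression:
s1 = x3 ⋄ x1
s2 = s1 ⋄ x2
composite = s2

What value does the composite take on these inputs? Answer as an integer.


-13

(x3 ⋄ x1) = -6
((x3 ⋄ x1) ⋄ x2) = -13


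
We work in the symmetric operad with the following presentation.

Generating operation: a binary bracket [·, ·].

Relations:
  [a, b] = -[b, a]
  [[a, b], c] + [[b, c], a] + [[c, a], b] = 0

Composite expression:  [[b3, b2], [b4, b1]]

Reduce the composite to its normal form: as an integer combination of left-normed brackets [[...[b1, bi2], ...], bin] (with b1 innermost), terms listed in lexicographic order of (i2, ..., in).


-[[[b1, b4], b2], b3] + [[[b1, b4], b3], b2]

A multilinear Lie element is pinned by b1-initial words (b1 innermost).
Composite bracket: [[b3, b2], [b4, b1]]
Each bracket splits as ab - ba, giving 8 signed words (2^3 = 8).
Only words starting with b1 matter:
  b1b4b2b3 appears with sign -1, giving the term -[[[b1, b4], b2], b3]
  b1b4b3b2 appears with sign +1, giving the term +[[[b1, b4], b3], b2]


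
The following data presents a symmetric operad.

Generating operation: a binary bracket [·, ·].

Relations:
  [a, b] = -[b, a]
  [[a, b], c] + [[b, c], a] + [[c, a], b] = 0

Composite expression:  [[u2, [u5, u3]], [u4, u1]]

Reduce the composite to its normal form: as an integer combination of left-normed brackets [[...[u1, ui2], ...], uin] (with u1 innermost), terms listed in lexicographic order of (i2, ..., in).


-[[[[u1, u4], u2], u3], u5] + [[[[u1, u4], u2], u5], u3] + [[[[u1, u4], u3], u5], u2] - [[[[u1, u4], u5], u3], u2]

Antisymmetry and Jacobi reduce to u1-anchored left-normed brackets.
Composite bracket: [[u2, [u5, u3]], [u4, u1]]
Under [a, b] = ab - ba we get 16 signed associative words (2^4 = 16).
Collect the words opening with u1:
  word u1u4u2u3u5 has sign -1, contributing -[[[[u1, u4], u2], u3], u5]
  word u1u4u2u5u3 has sign +1, contributing +[[[[u1, u4], u2], u5], u3]
  word u1u4u3u5u2 has sign +1, contributing +[[[[u1, u4], u3], u5], u2]
  word u1u4u5u3u2 has sign -1, contributing -[[[[u1, u4], u5], u3], u2]


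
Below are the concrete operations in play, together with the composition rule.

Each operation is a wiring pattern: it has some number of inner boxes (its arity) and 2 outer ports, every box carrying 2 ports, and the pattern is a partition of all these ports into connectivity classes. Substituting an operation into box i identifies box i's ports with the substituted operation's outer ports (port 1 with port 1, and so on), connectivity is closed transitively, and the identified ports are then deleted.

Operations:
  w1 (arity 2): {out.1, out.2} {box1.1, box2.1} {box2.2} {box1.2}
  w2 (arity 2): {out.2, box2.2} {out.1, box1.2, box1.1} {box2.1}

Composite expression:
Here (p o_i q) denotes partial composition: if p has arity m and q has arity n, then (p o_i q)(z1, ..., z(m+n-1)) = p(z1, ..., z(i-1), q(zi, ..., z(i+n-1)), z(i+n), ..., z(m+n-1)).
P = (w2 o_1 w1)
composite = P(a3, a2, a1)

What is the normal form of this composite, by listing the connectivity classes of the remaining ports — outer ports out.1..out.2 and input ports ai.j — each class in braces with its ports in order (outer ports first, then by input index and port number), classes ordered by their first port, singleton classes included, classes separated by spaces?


{out.1} {out.2, a1.2} {a1.1} {a2.1, a3.1} {a2.2} {a3.2}

Connectivity passes through glued w2-boundaries; trace each wire chain.
composing w1 on (a3, a2), with out.j its own outer ports: {out.1, out.2} {a2.1, a3.1} {a2.2} {a3.2}
composing w2 on (a3, a2, a1), with out.j its own outer ports: {out.1} {out.2, a1.2} {a1.1} {a2.1, a3.1} {a2.2} {a3.2}


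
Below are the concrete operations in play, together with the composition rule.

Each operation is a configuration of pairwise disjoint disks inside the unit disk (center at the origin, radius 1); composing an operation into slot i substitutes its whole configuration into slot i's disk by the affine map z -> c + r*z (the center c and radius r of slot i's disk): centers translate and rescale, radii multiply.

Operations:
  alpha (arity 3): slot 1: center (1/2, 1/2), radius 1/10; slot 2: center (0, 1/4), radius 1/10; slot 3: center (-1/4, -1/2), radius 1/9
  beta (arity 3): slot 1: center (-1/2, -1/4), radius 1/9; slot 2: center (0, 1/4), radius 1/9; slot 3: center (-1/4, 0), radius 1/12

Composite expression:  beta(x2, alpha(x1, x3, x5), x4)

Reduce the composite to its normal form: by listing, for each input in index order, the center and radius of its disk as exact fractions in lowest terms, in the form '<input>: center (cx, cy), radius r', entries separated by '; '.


Only the slot chain above each x matters under beta; compose those maps.
input x2: applying the 1 nested substitution gives center (-1/2, -1/4), radius 1/9
input x1: applying the 2 nested substitutions gives center (1/18, 11/36), radius 1/90
input x3: applying the 2 nested substitutions gives center (0, 5/18), radius 1/90
input x5: applying the 2 nested substitutions gives center (-1/36, 7/36), radius 1/81
input x4: applying the 1 nested substitution gives center (-1/4, 0), radius 1/12

x1: center (1/18, 11/36), radius 1/90; x2: center (-1/2, -1/4), radius 1/9; x3: center (0, 5/18), radius 1/90; x4: center (-1/4, 0), radius 1/12; x5: center (-1/36, 7/36), radius 1/81


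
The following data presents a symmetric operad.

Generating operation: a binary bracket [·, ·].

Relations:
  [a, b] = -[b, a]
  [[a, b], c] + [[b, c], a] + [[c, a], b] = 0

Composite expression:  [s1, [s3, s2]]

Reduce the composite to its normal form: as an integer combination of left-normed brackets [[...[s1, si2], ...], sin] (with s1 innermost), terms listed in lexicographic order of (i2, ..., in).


-[[s1, s2], s3] + [[s1, s3], s2]

In the tensor algebra, words opening s1 carry the s1-anchored form.
Composite bracket: [s1, [s3, s2]]
The bracket unfolds into 4 signed words via [a, b] = ab - ba (2^2 = 4).
Collect the words opening with s1:
  s1s2s3 (sign -1) contributes -[[s1, s2], s3]
  s1s3s2 (sign +1) contributes +[[s1, s3], s2]


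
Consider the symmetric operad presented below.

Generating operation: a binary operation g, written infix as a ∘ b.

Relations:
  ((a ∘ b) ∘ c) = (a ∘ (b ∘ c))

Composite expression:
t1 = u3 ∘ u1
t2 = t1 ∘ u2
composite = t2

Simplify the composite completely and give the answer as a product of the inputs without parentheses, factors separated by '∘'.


u3 ∘ u1 ∘ u2

The g-tree's shape is irrelevant; the u-reading-order decides.
(u3 ∘ u1) collapses to u3 ∘ u1
((u3 ∘ u1) ∘ u2) collapses to u3 ∘ u1 ∘ u2


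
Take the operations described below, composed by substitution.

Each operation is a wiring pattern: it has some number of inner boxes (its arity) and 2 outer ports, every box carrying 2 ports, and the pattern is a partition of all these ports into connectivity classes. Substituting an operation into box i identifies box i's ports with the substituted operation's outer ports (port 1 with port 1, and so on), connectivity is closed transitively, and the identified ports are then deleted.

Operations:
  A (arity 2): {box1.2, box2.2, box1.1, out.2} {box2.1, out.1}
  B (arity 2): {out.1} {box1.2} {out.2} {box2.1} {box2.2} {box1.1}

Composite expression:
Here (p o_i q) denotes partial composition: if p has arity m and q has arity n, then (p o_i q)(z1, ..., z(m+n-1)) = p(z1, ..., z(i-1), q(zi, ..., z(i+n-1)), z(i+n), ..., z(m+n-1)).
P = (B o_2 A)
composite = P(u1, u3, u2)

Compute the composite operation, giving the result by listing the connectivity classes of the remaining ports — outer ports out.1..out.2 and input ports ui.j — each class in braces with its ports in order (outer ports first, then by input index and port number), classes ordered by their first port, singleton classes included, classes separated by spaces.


Substituting into B glues patterns; closure does the rest.
composing A on (u3, u2), with out.j its own outer ports: {out.1, u2.1} {out.2, u2.2, u3.1, u3.2}
composing B on (u1, u3, u2), with out.j its own outer ports: {out.1} {out.2} {u1.1} {u1.2} {u2.1} {u2.2, u3.1, u3.2}

{out.1} {out.2} {u1.1} {u1.2} {u2.1} {u2.2, u3.1, u3.2}


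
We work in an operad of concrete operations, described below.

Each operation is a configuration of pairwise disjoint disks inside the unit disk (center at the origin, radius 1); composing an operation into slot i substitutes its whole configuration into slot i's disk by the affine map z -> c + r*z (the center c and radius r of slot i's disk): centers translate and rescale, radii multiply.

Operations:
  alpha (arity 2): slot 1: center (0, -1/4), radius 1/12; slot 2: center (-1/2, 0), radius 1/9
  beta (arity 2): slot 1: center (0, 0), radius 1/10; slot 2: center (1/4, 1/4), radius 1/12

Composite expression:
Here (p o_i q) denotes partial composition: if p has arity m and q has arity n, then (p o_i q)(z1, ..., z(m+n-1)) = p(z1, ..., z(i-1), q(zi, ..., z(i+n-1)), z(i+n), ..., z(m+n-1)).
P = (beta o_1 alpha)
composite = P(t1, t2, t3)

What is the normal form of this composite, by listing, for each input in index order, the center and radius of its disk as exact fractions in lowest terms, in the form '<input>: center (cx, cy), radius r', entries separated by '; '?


Affine substitution under beta: radii multiply and t-centers shift.
tracing t1 down its 2-map path: center (0, -1/40), radius 1/120
tracing t2 down its 2-map path: center (-1/20, 0), radius 1/90
tracing t3 down its 1-map path: center (1/4, 1/4), radius 1/12

t1: center (0, -1/40), radius 1/120; t2: center (-1/20, 0), radius 1/90; t3: center (1/4, 1/4), radius 1/12


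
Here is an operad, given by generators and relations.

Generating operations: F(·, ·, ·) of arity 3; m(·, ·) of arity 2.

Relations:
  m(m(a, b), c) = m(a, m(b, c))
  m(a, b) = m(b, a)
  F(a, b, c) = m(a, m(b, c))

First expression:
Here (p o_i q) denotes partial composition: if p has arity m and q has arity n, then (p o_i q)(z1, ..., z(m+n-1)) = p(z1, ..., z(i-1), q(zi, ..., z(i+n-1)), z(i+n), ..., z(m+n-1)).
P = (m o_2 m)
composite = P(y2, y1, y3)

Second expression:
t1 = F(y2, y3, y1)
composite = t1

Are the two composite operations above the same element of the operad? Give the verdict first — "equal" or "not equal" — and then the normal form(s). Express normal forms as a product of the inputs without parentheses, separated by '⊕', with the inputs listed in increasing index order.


equal; the common form is y1 ⊕ y2 ⊕ y3

The first expression, normalized: y1 ⊕ y2 ⊕ y3
The second expression, normalized: y1 ⊕ y2 ⊕ y3
One common form — equal.


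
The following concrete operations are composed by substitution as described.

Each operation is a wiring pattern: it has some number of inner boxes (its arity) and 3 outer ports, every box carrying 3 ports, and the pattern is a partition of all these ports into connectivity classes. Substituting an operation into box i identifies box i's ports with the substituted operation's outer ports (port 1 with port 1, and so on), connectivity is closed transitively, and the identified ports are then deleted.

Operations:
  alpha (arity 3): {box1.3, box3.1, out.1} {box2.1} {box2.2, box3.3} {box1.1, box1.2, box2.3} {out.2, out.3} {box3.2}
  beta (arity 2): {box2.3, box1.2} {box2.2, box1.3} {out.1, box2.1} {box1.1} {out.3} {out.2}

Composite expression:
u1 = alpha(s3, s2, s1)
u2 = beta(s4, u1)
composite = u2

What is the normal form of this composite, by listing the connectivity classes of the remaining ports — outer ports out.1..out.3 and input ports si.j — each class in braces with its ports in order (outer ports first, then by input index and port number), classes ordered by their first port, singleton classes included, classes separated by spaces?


{out.1, s1.1, s3.3} {out.2} {out.3} {s1.2} {s1.3, s2.2} {s2.1} {s2.3, s3.1, s3.2} {s4.1} {s4.2, s4.3}

Treat the ports identified at beta as solder joints: merge, then drop.
stage alpha: inputs (s3, s2, s1), connectivity {out.1, s1.1, s3.3} {out.2, out.3} {s1.2} {s1.3, s2.2} {s2.1} {s2.3, s3.1, s3.2}, out.j its boundary
stage beta: inputs (s4, s3, s2, s1), connectivity {out.1, s1.1, s3.3} {out.2} {out.3} {s1.2} {s1.3, s2.2} {s2.1} {s2.3, s3.1, s3.2} {s4.1} {s4.2, s4.3}, out.j its boundary


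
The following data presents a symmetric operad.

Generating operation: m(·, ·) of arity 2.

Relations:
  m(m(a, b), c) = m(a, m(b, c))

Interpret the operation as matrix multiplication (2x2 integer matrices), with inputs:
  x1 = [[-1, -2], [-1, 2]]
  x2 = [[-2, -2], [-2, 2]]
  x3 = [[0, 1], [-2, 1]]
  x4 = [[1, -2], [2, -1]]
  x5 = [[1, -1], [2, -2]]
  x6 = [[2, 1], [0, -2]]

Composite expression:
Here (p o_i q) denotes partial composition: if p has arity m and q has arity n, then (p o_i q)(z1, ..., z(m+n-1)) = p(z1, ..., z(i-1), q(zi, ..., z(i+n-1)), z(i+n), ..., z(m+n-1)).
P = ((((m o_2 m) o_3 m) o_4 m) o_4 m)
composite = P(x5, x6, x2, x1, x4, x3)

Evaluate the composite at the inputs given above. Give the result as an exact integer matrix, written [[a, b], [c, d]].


m(x1, x4) = [[-5, 4], [3, 0]]
m(m(x1, x4), x3) = [[-8, -1], [0, 3]]
m(x2, m(m(x1, x4), x3)) = [[16, -4], [16, 8]]
m(x6, m(x2, m(m(x1, x4), x3))) = [[48, 0], [-32, -16]]
m(x5, m(x6, m(x2, m(m(x1, x4), x3)))) = [[80, 16], [160, 32]]

[[80, 16], [160, 32]]


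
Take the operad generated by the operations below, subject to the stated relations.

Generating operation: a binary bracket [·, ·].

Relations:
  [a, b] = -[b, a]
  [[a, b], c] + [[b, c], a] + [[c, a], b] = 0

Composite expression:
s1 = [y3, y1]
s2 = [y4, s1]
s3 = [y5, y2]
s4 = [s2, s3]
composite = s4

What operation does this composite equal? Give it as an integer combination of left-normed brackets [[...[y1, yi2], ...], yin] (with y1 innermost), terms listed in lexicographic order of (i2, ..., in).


A multilinear Lie element is pinned by y1-initial words (y1 innermost).
Composite bracket: [[y4, [y3, y1]], [y5, y2]]
Applying ab - ba throughout gives 16 signed words (2^4 = 16).
Collect the words opening with y1:
  from y1y3y4y2y5, sign -1: term -[[[[y1, y3], y4], y2], y5]
  from y1y3y4y5y2, sign +1: term +[[[[y1, y3], y4], y5], y2]

-[[[[y1, y3], y4], y2], y5] + [[[[y1, y3], y4], y5], y2]


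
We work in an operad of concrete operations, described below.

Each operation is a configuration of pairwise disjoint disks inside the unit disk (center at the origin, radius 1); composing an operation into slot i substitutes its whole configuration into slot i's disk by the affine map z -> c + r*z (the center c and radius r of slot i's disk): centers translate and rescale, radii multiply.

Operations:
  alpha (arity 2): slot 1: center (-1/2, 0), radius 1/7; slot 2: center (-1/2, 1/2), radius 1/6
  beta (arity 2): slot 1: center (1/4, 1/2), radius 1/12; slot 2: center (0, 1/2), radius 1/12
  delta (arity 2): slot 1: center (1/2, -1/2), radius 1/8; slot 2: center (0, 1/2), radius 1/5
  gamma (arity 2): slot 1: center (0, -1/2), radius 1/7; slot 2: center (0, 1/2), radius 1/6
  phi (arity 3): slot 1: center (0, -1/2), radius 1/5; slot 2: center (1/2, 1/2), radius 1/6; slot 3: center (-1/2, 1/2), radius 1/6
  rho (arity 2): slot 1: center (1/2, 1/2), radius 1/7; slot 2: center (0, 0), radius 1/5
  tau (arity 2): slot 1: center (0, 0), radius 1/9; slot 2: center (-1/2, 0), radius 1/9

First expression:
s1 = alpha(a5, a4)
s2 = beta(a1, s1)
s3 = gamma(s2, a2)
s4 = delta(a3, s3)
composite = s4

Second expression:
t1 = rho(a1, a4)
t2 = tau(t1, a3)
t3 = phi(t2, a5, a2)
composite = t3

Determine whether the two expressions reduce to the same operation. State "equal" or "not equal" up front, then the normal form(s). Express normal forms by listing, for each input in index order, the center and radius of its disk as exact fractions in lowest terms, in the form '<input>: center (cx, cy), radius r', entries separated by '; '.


not equal: they reduce to a1: center (1/140, 29/70), radius 1/420; a2: center (0, 3/5), radius 1/30; a3: center (1/2, -1/2), radius 1/8; a4: center (-1/840, 349/840), radius 1/2520; a5: center (-1/840, 29/70), radius 1/2940 and a1: center (1/90, -22/45), radius 1/315; a2: center (-1/2, 1/2), radius 1/6; a3: center (-1/10, -1/2), radius 1/45; a4: center (0, -1/2), radius 1/225; a5: center (1/2, 1/2), radius 1/6

Normal form of the first expression: a1: center (1/140, 29/70), radius 1/420; a2: center (0, 3/5), radius 1/30; a3: center (1/2, -1/2), radius 1/8; a4: center (-1/840, 349/840), radius 1/2520; a5: center (-1/840, 29/70), radius 1/2940
Normal form of the second expression: a1: center (1/90, -22/45), radius 1/315; a2: center (-1/2, 1/2), radius 1/6; a3: center (-1/10, -1/2), radius 1/45; a4: center (0, -1/2), radius 1/225; a5: center (1/2, 1/2), radius 1/6
The forms do not match — not equal.


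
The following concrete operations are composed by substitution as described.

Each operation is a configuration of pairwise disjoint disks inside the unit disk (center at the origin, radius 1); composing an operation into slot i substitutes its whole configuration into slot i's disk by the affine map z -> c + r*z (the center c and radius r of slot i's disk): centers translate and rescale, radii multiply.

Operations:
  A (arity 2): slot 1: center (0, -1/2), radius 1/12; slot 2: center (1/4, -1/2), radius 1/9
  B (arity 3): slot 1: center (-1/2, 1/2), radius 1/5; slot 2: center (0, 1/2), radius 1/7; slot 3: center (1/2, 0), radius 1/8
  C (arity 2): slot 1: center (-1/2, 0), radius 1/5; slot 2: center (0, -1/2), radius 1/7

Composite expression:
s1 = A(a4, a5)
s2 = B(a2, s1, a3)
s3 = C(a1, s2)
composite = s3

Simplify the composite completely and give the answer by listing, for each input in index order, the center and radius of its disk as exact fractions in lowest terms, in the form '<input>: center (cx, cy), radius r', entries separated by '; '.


a1: center (-1/2, 0), radius 1/5; a2: center (-1/14, -3/7), radius 1/35; a3: center (1/14, -1/2), radius 1/56; a4: center (0, -43/98), radius 1/588; a5: center (1/196, -43/98), radius 1/441

Affine substitution under C: radii multiply and a-centers shift.
a1 passes through 1 substitution, ending at center (-1/2, 0), radius 1/5
a2 passes through 2 substitutions, ending at center (-1/14, -3/7), radius 1/35
a4 passes through 3 substitutions, ending at center (0, -43/98), radius 1/588
a5 passes through 3 substitutions, ending at center (1/196, -43/98), radius 1/441
a3 passes through 2 substitutions, ending at center (1/14, -1/2), radius 1/56


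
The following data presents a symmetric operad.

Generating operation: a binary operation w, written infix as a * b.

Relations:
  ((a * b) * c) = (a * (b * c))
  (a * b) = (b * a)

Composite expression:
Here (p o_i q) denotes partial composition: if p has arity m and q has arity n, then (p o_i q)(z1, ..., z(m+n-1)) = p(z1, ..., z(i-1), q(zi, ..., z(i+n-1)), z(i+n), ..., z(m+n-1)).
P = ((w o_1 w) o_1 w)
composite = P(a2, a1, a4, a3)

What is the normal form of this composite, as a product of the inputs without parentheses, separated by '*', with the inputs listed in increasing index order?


a1 * a2 * a3 * a4

Any arrangement under w is one operation, so sort the a-inputs.
(a2 * a1) collapses to a2 * a1
((a2 * a1) * a4) collapses to a2 * a1 * a4
(((a2 * a1) * a4) * a3) collapses to a2 * a1 * a4 * a3
rearranged into index order: a1 * a2 * a3 * a4


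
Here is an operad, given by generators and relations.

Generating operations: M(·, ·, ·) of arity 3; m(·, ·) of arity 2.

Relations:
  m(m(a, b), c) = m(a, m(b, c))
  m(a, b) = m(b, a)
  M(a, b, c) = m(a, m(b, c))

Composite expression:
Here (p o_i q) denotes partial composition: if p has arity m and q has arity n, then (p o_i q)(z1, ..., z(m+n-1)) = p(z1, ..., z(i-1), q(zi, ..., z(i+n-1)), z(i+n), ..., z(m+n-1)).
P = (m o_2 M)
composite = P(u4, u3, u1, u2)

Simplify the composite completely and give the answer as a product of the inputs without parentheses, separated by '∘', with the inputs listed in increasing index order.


u1 ∘ u2 ∘ u3 ∘ u4


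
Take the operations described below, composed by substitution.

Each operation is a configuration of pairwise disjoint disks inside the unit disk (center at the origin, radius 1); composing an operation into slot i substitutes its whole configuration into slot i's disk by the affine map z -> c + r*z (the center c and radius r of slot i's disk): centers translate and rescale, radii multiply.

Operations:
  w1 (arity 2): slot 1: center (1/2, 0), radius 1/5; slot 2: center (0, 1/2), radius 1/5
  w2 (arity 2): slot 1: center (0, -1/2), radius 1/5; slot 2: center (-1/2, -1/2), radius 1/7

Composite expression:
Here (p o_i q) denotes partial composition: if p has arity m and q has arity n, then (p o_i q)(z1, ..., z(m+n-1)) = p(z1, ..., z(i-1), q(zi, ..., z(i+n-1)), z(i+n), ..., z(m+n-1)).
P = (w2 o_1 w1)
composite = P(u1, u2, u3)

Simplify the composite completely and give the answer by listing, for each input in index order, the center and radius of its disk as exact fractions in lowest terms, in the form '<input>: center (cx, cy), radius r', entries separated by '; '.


u1: center (1/10, -1/2), radius 1/25; u2: center (0, -2/5), radius 1/25; u3: center (-1/2, -1/2), radius 1/7

Below w2, radii multiply path by path; the u-disk centers shift.
u1: after 2 affine steps, its disk has center (1/10, -1/2), radius 1/25
u2: after 2 affine steps, its disk has center (0, -2/5), radius 1/25
u3: after 1 affine step, its disk has center (-1/2, -1/2), radius 1/7


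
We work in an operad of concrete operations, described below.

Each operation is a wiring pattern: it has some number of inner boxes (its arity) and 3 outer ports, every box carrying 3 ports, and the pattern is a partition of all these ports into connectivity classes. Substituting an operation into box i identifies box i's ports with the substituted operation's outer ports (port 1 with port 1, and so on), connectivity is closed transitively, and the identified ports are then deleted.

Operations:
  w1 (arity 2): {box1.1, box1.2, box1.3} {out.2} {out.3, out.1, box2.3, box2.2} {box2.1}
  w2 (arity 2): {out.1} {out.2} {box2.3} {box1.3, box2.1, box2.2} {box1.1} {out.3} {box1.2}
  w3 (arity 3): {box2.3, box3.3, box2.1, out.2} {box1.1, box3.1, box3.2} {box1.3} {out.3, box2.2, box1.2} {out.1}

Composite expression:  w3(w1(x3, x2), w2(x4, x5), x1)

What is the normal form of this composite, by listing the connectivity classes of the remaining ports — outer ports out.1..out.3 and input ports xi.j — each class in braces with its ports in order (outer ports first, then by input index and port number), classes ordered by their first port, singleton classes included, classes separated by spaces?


{out.1} {out.2, x1.3} {out.3} {x1.1, x1.2, x2.2, x2.3} {x2.1} {x3.1, x3.2, x3.3} {x4.1} {x4.2} {x4.3, x5.1, x5.2} {x5.3}

After gluing at w3, chains via deleted ports link the x-ports.
after w1, the pattern on (x3, x2) reads {out.1, out.3, x2.2, x2.3} {out.2} {x2.1} {x3.1, x3.2, x3.3} (out.j = its outer ports)
after w2, the pattern on (x4, x5) reads {out.1} {out.2} {out.3} {x4.1} {x4.2} {x4.3, x5.1, x5.2} {x5.3} (out.j = its outer ports)
after w3, the pattern on (x3, x2, x4, x5, x1) reads {out.1} {out.2, x1.3} {out.3} {x1.1, x1.2, x2.2, x2.3} {x2.1} {x3.1, x3.2, x3.3} {x4.1} {x4.2} {x4.3, x5.1, x5.2} {x5.3} (out.j = its outer ports)


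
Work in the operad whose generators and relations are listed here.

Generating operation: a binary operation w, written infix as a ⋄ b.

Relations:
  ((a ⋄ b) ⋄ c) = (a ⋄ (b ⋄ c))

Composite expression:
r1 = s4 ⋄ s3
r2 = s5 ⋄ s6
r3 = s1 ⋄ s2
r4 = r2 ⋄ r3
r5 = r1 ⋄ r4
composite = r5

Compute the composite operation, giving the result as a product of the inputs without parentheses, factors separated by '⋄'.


s4 ⋄ s3 ⋄ s5 ⋄ s6 ⋄ s1 ⋄ s2


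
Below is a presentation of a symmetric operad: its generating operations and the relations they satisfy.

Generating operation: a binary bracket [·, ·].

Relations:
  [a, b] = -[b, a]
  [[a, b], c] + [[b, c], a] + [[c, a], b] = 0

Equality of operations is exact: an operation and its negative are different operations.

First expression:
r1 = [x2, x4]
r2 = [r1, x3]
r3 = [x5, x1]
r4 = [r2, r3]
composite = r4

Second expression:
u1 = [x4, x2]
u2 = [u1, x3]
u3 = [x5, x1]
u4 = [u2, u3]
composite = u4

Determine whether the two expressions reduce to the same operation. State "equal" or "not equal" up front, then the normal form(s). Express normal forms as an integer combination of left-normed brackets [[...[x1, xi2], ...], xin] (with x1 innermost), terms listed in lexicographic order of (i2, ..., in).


Normal form of the first expression: [[[[x1, x5], x2], x4], x3] - [[[[x1, x5], x3], x2], x4] + [[[[x1, x5], x3], x4], x2] - [[[[x1, x5], x4], x2], x3]
Normal form of the second expression: -[[[[x1, x5], x2], x4], x3] + [[[[x1, x5], x3], x2], x4] - [[[[x1, x5], x3], x4], x2] + [[[[x1, x5], x4], x2], x3]
The forms do not match — not equal.

not equal: they reduce to [[[[x1, x5], x2], x4], x3] - [[[[x1, x5], x3], x2], x4] + [[[[x1, x5], x3], x4], x2] - [[[[x1, x5], x4], x2], x3] and -[[[[x1, x5], x2], x4], x3] + [[[[x1, x5], x3], x2], x4] - [[[[x1, x5], x3], x4], x2] + [[[[x1, x5], x4], x2], x3]


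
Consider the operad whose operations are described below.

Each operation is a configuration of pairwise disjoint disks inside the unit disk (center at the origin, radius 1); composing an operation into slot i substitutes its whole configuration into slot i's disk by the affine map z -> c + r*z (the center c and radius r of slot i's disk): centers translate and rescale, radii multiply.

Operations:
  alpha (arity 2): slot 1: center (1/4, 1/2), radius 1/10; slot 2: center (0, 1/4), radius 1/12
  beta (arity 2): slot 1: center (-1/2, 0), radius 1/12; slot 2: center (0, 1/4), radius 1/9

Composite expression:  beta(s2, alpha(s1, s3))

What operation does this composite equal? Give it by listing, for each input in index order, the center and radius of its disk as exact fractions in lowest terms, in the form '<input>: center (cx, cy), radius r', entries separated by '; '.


s1: center (1/36, 11/36), radius 1/90; s2: center (-1/2, 0), radius 1/12; s3: center (0, 5/18), radius 1/108

Follow each s-input down from beta: c' goes to c + r*c', radius to r*r'.
s2 passes through 1 substitution, ending at center (-1/2, 0), radius 1/12
s1 passes through 2 substitutions, ending at center (1/36, 11/36), radius 1/90
s3 passes through 2 substitutions, ending at center (0, 5/18), radius 1/108


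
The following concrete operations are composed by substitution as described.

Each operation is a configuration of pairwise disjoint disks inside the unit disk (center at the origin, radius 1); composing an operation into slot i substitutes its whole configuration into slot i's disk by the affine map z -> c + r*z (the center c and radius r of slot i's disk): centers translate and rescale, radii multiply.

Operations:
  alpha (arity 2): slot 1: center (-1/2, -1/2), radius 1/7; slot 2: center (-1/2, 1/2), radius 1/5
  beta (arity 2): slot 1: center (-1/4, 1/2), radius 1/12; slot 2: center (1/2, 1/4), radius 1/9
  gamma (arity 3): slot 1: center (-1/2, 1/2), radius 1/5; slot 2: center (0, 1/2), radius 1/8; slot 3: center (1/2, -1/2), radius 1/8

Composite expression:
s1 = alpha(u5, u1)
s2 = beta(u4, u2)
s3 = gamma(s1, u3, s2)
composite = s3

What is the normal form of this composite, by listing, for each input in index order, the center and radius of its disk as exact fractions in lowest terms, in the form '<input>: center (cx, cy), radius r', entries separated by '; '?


u1: center (-3/5, 3/5), radius 1/25; u2: center (9/16, -15/32), radius 1/72; u3: center (0, 1/2), radius 1/8; u4: center (15/32, -7/16), radius 1/96; u5: center (-3/5, 2/5), radius 1/35

Follow each u-input down from gamma: c' goes to c + r*c', radius to r*r'.
for u5, the 2-step affine chain lands on center (-3/5, 2/5), radius 1/35
for u1, the 2-step affine chain lands on center (-3/5, 3/5), radius 1/25
for u3, the 1-step affine chain lands on center (0, 1/2), radius 1/8
for u4, the 2-step affine chain lands on center (15/32, -7/16), radius 1/96
for u2, the 2-step affine chain lands on center (9/16, -15/32), radius 1/72


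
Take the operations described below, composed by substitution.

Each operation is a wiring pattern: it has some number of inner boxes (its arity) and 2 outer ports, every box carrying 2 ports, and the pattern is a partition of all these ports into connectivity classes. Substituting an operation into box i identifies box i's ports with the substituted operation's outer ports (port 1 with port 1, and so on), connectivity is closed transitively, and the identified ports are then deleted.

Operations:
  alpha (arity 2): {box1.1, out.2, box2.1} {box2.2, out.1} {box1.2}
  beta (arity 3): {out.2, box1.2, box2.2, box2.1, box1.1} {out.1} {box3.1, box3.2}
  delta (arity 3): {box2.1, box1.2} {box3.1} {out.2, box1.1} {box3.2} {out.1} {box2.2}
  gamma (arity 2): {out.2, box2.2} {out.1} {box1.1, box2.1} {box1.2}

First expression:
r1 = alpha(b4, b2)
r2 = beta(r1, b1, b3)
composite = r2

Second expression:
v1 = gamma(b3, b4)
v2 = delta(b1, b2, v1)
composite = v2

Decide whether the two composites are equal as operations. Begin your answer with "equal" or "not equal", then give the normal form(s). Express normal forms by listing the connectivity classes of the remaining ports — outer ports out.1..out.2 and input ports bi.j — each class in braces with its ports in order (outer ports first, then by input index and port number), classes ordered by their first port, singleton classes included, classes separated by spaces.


not equal: they reduce to {out.1} {out.2, b1.1, b1.2, b2.1, b2.2, b4.1} {b3.1, b3.2} {b4.2} and {out.1} {out.2, b1.1} {b1.2, b2.1} {b2.2} {b3.1, b4.1} {b3.2} {b4.2}

Reducing the first expression gives {out.1} {out.2, b1.1, b1.2, b2.1, b2.2, b4.1} {b3.1, b3.2} {b4.2}
Reducing the second expression gives {out.1} {out.2, b1.1} {b1.2, b2.1} {b2.2} {b3.1, b4.1} {b3.2} {b4.2}
Distinct normal forms: not equal.


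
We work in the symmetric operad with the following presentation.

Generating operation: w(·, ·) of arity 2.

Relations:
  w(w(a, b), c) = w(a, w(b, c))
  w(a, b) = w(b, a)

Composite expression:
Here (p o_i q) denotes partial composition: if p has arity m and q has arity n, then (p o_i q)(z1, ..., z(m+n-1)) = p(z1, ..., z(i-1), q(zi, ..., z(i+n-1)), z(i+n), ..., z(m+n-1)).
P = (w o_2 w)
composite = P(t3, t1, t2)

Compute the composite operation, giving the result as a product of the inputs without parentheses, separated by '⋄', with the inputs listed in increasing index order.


t1 ⋄ t2 ⋄ t3

Both nesting and order wash out for w; what remains is which t's occur.
w(t1, t2) spells out as t1 ⋄ t2
w(t3, w(t1, t2)) spells out as t3 ⋄ t1 ⋄ t2
putting the inputs in ascending order: t1 ⋄ t2 ⋄ t3
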